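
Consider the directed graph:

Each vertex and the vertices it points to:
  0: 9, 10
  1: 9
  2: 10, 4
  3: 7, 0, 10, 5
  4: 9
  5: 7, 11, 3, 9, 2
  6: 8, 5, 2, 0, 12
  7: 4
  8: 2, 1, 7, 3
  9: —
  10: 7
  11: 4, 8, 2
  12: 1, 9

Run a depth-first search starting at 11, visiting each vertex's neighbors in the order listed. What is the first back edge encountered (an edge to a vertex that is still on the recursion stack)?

5->11

DFS from 11 (visiting each vertex's neighbors in the order listed); mark gray on enter, black on exit:
11 gray
  4 gray
    9 gray
    9 black
  4 black
  8 gray
    2 gray
      10 gray
        7 gray
          7→4: 4 black — skip
        7 black
      10 black
      2→4: 4 black — skip
    2 black
    1 gray
      1→9: 9 black — skip
    1 black
    8→7: 7 black — skip
    3 gray
      3→7: 7 black — skip
      0 gray
        0→9: 9 black — skip
        0→10: 10 black — skip
      0 black
      3→10: 10 black — skip
      5 gray
        5→7: 7 black — skip
        5→11: 11 is gray → back edge
First back edge: 5 → 11.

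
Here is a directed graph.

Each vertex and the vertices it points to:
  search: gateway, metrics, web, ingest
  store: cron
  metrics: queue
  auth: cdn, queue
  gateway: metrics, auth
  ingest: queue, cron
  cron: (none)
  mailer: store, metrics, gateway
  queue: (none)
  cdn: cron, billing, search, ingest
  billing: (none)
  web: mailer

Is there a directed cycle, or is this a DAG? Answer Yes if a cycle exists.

DFS with white/gray/black marking, starting from gateway:
gateway gray
  metrics gray
    queue gray
    queue black
  metrics black
  auth gray
    cdn gray
      cron gray
      cron black
      billing gray
      billing black
      search gray
        search→gateway: gateway is gray → back edge
Back edge found, so a cycle exists: gateway → auth → cdn → search → gateway.

Yes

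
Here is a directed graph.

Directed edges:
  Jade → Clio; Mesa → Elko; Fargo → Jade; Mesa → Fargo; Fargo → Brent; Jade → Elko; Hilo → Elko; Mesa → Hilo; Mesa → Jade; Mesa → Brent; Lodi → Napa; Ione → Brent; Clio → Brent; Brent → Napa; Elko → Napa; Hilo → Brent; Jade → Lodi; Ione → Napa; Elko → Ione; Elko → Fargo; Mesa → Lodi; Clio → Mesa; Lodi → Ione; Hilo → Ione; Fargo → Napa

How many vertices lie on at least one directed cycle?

A vertex is on a directed cycle iff it belongs to a strongly connected component of size ≥ 2 (or has a self-loop).
The vertices on cycles are {Clio, Elko, Hilo, Jade, Mesa, Fargo} — 6 in total.

6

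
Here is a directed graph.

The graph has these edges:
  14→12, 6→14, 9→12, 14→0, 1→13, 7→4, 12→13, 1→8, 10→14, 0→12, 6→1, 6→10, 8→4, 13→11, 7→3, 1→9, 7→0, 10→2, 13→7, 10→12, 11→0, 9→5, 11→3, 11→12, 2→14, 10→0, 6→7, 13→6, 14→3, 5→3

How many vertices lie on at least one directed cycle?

A vertex is on a directed cycle iff it belongs to a strongly connected component of size ≥ 2 (or has a self-loop).
The vertices on cycles are {0, 1, 2, 6, 7, 9, 10, 11, 12, 13, 14} — 11 in total.

11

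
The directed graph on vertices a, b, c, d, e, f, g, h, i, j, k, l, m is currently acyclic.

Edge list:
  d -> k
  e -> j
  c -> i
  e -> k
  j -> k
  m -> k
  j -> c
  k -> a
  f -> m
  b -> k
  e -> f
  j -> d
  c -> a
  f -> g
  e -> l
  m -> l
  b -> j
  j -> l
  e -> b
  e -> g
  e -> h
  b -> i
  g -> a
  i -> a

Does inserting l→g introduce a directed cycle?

Adding l→g creates a cycle iff g can already reach l.
Explore from g: no path reaches l. The graph stays acyclic.

No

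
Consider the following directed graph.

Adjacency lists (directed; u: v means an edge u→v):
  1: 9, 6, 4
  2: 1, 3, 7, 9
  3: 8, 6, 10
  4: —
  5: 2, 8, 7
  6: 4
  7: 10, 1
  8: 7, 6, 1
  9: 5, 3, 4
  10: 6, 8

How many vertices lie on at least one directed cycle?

8

A vertex is on a directed cycle iff it belongs to a strongly connected component of size ≥ 2 (or has a self-loop).
The vertices on cycles are {1, 2, 3, 5, 7, 8, 9, 10} — 8 in total.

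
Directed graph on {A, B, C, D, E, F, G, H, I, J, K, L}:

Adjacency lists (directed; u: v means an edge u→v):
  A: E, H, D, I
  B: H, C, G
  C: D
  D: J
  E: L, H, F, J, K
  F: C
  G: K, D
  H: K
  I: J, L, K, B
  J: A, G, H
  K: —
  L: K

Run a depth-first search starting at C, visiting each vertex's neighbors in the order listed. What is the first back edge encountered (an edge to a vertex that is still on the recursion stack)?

F→C

DFS from C (visiting each vertex's neighbors in the order listed); mark gray on enter, black on exit:
C gray
  D gray
    J gray
      A gray
        E gray
          L gray
            K gray
            K black
          L black
          H gray
            H→K: K black — skip
          H black
          F gray
            F→C: C is gray → back edge
First back edge: F → C.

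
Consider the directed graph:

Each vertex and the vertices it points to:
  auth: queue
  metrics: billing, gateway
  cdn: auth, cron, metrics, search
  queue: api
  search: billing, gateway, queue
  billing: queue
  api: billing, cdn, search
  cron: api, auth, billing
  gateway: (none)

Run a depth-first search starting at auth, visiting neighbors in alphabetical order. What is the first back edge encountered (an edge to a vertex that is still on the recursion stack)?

DFS from auth (visiting neighbors in alphabetical order); mark gray on enter, black on exit:
auth gray
  queue gray
    api gray
      billing gray
        billing→queue: queue is gray → back edge
First back edge: billing → queue.

billing→queue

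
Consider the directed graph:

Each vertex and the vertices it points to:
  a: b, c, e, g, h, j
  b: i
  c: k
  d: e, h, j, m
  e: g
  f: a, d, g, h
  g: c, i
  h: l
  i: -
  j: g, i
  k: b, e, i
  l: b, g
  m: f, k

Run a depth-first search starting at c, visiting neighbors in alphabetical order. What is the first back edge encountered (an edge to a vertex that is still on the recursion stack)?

g→c

DFS from c (visiting neighbors in alphabetical order); mark gray on enter, black on exit:
c gray
  k gray
    b gray
      i gray
      i black
    b black
    e gray
      g gray
        g→c: c is gray → back edge
First back edge: g → c.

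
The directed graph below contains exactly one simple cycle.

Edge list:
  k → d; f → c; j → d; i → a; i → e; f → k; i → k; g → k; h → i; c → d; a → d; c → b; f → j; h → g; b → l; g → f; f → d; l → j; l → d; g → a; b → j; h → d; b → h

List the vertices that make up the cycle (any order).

DFS with gray/black marking from h:
h gray
  d gray
  d black
  g gray
    f gray
      j gray
        j→d: d black — skip
      j black
      f→d: d black — skip
      k gray
        k→d: d black — skip
      k black
      c gray
        b gray
          b→j: j black — skip
          l gray
            l→d: d black — skip
            l→j: j black — skip
          l black
          b→h: h is gray → back edge
Back edge closes the cycle h → g → f → c → b → h; its vertices are {b, c, f, g, h}.

b, c, f, g, h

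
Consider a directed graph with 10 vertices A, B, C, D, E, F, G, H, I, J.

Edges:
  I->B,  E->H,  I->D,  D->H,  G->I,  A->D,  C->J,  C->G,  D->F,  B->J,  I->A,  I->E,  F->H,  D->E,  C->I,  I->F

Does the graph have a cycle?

No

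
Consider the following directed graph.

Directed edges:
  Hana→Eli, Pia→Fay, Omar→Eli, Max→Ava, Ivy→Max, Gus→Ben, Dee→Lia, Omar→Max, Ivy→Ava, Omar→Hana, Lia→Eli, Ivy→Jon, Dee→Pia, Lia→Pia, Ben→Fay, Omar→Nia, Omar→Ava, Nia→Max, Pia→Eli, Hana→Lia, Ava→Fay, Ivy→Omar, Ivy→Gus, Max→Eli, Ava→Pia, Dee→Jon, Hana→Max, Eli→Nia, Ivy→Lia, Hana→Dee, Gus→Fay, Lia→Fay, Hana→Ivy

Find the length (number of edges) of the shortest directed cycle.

For each vertex v, BFS finds the shortest path from v back to v.
The shortest such closed walk is Ivy → Omar → Hana → Ivy, length 3.

3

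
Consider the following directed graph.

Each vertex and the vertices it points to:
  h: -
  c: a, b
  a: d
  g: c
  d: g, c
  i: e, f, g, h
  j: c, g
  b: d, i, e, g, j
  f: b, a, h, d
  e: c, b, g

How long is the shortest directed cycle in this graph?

2

For each vertex v, BFS finds the shortest path from v back to v.
The shortest such closed walk is b → e → b, length 2.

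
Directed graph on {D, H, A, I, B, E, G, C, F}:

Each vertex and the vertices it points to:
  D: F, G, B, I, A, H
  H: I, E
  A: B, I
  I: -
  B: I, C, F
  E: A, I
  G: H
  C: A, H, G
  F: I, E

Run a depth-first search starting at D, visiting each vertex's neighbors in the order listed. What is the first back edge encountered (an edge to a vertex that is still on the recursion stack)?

C->A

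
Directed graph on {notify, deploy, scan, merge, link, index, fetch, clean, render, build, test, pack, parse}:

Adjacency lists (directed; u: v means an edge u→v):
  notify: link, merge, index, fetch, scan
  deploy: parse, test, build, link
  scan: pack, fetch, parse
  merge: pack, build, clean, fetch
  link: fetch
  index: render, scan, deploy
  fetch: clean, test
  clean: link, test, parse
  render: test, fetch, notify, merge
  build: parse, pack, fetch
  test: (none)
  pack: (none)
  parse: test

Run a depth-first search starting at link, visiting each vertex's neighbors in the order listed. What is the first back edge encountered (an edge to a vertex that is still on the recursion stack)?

DFS from link (visiting each vertex's neighbors in the order listed); mark gray on enter, black on exit:
link gray
  fetch gray
    clean gray
      clean→link: link is gray → back edge
First back edge: clean → link.

clean→link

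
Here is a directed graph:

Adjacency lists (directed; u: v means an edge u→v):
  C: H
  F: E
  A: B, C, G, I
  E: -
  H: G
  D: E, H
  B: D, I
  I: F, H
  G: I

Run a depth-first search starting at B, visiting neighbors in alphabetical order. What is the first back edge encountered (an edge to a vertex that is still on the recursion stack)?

DFS from B (visiting neighbors in alphabetical order); mark gray on enter, black on exit:
B gray
  D gray
    E gray
    E black
    H gray
      G gray
        I gray
          F gray
            F→E: E black — skip
          F black
          I→H: H is gray → back edge
First back edge: I → H.

I->H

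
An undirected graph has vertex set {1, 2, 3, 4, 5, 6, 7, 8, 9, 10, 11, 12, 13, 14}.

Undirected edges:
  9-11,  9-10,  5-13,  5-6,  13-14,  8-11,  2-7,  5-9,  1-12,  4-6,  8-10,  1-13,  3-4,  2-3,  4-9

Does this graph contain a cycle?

DFS, tracking each vertex's parent; an edge to a visited non-parent vertex closes a cycle.
Start from 8:
visit 8 (parent –)
  visit 10 (parent 8)
    10–8: parent, skip
    visit 9 (parent 10)
      visit 4 (parent 9)
        4–9: parent, skip
        visit 3 (parent 4)
          3–4: parent, skip
          visit 2 (parent 3)
            2–3: parent, skip
            visit 7 (parent 2)
              7–2: parent, skip
        visit 6 (parent 4)
          6–4: parent, skip
          visit 5 (parent 6)
            visit 13 (parent 5)
              visit 14 (parent 13)
                14–13: parent, skip
              visit 1 (parent 13)
                1–13: parent, skip
                visit 12 (parent 1)
                  12–1: parent, skip
              13–5: parent, skip
            5–6: parent, skip
            5–9: 9 visited and ≠ parent → cycle
Cycle: 9 – 4 – 6 – 5 – 9.

Yes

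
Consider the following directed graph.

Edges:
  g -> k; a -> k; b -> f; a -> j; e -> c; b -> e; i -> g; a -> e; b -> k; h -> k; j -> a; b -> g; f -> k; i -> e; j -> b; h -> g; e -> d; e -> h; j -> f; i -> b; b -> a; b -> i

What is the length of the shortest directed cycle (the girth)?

2

For each vertex v, BFS finds the shortest path from v back to v.
The shortest such closed walk is a → j → a, length 2.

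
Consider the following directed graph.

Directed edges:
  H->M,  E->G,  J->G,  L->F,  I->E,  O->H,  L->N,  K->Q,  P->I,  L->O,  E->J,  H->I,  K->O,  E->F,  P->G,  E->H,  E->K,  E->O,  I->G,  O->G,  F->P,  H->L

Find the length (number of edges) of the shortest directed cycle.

3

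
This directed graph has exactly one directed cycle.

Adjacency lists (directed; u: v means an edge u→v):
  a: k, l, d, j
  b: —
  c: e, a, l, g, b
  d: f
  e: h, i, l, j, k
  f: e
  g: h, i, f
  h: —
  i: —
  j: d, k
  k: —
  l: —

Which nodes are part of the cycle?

DFS with gray/black marking from e:
e gray
  h gray
  h black
  i gray
  i black
  l gray
  l black
  j gray
    d gray
      f gray
        f→e: e is gray → back edge
Back edge closes the cycle e → j → d → f → e; its vertices are {d, e, f, j}.

d, e, f, j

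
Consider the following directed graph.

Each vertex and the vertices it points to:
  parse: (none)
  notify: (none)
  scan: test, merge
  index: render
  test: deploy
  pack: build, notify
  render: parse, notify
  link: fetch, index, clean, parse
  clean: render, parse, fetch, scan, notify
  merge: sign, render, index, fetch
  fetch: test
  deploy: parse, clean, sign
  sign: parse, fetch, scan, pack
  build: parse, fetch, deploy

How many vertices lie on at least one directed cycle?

9

A vertex is on a directed cycle iff it belongs to a strongly connected component of size ≥ 2 (or has a self-loop).
The vertices on cycles are {pack, scan, sign, test, build, clean, fetch, merge, deploy} — 9 in total.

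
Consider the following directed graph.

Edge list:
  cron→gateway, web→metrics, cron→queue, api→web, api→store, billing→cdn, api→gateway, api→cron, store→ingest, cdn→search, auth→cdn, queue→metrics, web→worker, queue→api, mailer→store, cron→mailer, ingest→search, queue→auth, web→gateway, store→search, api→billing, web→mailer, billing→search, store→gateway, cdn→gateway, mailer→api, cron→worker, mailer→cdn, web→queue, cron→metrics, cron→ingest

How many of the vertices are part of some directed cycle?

5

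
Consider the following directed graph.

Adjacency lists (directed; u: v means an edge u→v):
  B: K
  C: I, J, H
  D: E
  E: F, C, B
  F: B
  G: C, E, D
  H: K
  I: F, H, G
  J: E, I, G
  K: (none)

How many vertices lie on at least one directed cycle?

A vertex is on a directed cycle iff it belongs to a strongly connected component of size ≥ 2 (or has a self-loop).
The vertices on cycles are {C, D, E, G, I, J} — 6 in total.

6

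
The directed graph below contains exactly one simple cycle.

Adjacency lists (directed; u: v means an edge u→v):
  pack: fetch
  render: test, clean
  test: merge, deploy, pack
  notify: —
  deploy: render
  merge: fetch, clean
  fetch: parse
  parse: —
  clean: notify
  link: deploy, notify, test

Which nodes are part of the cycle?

DFS with gray/black marking from deploy:
deploy gray
  render gray
    test gray
      merge gray
        fetch gray
          parse gray
          parse black
        fetch black
        clean gray
          notify gray
          notify black
        clean black
      merge black
      test→deploy: deploy is gray → back edge
Back edge closes the cycle deploy → render → test → deploy; its vertices are {test, deploy, render}.

test, deploy, render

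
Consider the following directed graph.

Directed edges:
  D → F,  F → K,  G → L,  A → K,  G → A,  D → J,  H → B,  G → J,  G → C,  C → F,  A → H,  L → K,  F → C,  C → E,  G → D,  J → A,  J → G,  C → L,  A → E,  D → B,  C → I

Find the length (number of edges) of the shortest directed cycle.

For each vertex v, BFS finds the shortest path from v back to v.
The shortest such closed walk is J → G → J, length 2.

2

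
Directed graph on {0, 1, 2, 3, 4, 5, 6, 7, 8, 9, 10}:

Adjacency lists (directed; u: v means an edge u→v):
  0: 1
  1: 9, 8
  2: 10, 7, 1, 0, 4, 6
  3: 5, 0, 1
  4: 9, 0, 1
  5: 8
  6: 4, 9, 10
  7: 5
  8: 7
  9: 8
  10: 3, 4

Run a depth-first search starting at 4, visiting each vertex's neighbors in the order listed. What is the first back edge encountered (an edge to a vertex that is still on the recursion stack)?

DFS from 4 (visiting each vertex's neighbors in the order listed); mark gray on enter, black on exit:
4 gray
  9 gray
    8 gray
      7 gray
        5 gray
          5→8: 8 is gray → back edge
First back edge: 5 → 8.

5→8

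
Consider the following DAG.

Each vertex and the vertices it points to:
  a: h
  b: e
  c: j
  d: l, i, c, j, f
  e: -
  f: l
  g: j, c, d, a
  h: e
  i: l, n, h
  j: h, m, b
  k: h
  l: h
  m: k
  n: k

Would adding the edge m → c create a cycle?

Adding m→c creates a cycle iff c can already reach m.
Path from c: c → j → m.
So c → … → m → c is a cycle.

Yes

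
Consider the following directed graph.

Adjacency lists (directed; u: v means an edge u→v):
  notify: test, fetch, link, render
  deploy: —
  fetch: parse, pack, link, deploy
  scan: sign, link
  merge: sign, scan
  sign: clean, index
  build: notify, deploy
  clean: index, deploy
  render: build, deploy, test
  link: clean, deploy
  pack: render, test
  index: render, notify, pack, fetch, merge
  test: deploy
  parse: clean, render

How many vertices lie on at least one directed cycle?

12

A vertex is on a directed cycle iff it belongs to a strongly connected component of size ≥ 2 (or has a self-loop).
The vertices on cycles are {link, pack, scan, sign, build, clean, fetch, index, merge, parse, notify, render} — 12 in total.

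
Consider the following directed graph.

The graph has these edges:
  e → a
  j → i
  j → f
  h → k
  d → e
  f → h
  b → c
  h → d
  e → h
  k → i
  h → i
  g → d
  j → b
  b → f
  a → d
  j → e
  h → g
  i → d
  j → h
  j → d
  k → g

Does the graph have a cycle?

DFS with white/gray/black marking, starting from j:
j gray
  h gray
    g gray
      d gray
        e gray
          a gray
            a→d: d is gray → back edge
Back edge found, so a cycle exists: d → e → a → d.

Yes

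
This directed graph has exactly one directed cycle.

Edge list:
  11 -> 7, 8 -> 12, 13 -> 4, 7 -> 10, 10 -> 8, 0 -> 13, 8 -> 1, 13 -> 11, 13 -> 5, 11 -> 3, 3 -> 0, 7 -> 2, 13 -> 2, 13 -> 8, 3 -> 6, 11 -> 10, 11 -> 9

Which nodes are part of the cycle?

DFS with gray/black marking from 13:
13 gray
  11 gray
    7 gray
      10 gray
        8 gray
          1 gray
          1 black
          12 gray
          12 black
        8 black
      10 black
      2 gray
      2 black
    7 black
    9 gray
    9 black
    3 gray
      6 gray
      6 black
      0 gray
        0→13: 13 is gray → back edge
Back edge closes the cycle 13 → 11 → 3 → 0 → 13; its vertices are {0, 3, 11, 13}.

0, 3, 11, 13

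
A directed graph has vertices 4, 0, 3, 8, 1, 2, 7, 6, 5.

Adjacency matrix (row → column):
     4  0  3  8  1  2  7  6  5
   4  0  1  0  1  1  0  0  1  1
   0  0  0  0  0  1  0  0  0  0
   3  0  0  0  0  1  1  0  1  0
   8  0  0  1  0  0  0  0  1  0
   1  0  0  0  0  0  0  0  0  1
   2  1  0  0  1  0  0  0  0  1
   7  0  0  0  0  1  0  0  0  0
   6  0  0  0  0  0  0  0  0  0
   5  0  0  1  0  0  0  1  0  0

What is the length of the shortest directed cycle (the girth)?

For each vertex v, BFS finds the shortest path from v back to v.
The shortest such closed walk is 5 → 7 → 1 → 5, length 3.

3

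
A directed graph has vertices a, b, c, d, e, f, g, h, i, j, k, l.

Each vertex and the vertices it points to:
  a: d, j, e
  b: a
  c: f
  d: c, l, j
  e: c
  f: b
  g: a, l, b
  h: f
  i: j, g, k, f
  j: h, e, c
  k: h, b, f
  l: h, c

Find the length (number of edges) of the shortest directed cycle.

5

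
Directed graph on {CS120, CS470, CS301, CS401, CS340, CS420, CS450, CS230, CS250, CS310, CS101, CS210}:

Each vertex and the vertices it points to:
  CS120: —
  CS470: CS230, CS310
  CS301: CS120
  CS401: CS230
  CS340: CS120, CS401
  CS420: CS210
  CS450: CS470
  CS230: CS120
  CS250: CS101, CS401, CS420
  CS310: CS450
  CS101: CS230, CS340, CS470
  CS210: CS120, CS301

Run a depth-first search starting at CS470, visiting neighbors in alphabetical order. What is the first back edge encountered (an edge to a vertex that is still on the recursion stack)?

DFS from CS470 (visiting neighbors in alphabetical order); mark gray on enter, black on exit:
CS470 gray
  CS230 gray
    CS120 gray
    CS120 black
  CS230 black
  CS310 gray
    CS450 gray
      CS450→CS470: CS470 is gray → back edge
First back edge: CS450 → CS470.

CS450->CS470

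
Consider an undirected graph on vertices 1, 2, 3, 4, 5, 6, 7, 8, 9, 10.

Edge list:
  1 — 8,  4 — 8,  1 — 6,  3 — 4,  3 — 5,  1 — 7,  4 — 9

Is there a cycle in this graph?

DFS, tracking each vertex's parent; an edge to a visited non-parent vertex closes a cycle.
Start from 7:
visit 7 (parent –)
  visit 1 (parent 7)
    visit 8 (parent 1)
      visit 4 (parent 8)
        4–8: parent, skip
        visit 3 (parent 4)
          visit 5 (parent 3)
            5–3: parent, skip
          3–4: parent, skip
        visit 9 (parent 4)
          9–4: parent, skip
      8–1: parent, skip
    1–7: parent, skip
    visit 6 (parent 1)
      6–1: parent, skip
visit 2 (parent –)
visit 10 (parent –)
No non-parent visited neighbor found — the graph is a forest.

No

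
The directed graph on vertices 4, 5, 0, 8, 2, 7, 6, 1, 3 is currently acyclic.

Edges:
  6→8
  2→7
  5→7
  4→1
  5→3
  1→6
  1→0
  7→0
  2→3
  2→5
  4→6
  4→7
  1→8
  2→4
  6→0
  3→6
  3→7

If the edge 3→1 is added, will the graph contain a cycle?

No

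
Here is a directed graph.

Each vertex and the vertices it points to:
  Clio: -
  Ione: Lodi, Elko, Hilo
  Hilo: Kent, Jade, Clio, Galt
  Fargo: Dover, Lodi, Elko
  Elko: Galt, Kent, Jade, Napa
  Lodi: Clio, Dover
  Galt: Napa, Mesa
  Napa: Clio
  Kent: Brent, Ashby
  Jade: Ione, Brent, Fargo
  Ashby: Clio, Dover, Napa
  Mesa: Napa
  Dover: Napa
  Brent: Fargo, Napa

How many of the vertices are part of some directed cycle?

A vertex is on a directed cycle iff it belongs to a strongly connected component of size ≥ 2 (or has a self-loop).
The vertices on cycles are {Elko, Hilo, Ione, Jade, Kent, Brent, Fargo} — 7 in total.

7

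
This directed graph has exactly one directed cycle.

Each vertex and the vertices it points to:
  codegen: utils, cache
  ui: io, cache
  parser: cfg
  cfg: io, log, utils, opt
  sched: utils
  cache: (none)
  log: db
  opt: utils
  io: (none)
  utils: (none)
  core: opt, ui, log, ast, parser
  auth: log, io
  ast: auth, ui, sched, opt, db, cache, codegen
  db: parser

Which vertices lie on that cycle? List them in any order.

db, cfg, log, parser

DFS with gray/black marking from parser:
parser gray
  cfg gray
    io gray
    io black
    log gray
      db gray
        db→parser: parser is gray → back edge
Back edge closes the cycle parser → cfg → log → db → parser; its vertices are {db, cfg, log, parser}.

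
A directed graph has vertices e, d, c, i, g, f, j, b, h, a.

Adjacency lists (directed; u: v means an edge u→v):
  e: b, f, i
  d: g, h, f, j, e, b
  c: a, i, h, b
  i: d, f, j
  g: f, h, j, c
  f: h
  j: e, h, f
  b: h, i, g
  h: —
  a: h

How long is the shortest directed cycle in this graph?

For each vertex v, BFS finds the shortest path from v back to v.
The shortest such closed walk is c → b → g → c, length 3.

3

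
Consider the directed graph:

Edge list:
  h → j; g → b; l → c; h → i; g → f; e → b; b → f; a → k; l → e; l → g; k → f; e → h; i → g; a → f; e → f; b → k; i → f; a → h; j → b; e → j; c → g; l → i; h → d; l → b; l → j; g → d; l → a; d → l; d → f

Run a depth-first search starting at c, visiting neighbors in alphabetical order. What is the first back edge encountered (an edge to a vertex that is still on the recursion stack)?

h->d

DFS from c (visiting neighbors in alphabetical order); mark gray on enter, black on exit:
c gray
  g gray
    b gray
      f gray
      f black
      k gray
        k→f: f black — skip
      k black
    b black
    d gray
      d→f: f black — skip
      l gray
        a gray
          a→f: f black — skip
          h gray
            h→d: d is gray → back edge
First back edge: h → d.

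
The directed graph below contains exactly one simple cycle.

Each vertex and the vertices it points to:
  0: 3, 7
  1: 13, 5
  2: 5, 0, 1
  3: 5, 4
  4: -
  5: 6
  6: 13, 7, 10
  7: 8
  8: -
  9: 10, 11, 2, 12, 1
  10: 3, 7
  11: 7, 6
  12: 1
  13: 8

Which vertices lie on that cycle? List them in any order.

3, 5, 6, 10

DFS with gray/black marking from 6:
6 gray
  13 gray
    8 gray
    8 black
  13 black
  7 gray
    7→8: 8 black — skip
  7 black
  10 gray
    3 gray
      5 gray
        5→6: 6 is gray → back edge
Back edge closes the cycle 6 → 10 → 3 → 5 → 6; its vertices are {3, 5, 6, 10}.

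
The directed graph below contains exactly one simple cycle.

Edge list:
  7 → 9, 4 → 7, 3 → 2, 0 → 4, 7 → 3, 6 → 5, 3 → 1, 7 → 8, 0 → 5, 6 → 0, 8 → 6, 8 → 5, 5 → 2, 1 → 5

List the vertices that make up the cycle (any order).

0, 4, 6, 7, 8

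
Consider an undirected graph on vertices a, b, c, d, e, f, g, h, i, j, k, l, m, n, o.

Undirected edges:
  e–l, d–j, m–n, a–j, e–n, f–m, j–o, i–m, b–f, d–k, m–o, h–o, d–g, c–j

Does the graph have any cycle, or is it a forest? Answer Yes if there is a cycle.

No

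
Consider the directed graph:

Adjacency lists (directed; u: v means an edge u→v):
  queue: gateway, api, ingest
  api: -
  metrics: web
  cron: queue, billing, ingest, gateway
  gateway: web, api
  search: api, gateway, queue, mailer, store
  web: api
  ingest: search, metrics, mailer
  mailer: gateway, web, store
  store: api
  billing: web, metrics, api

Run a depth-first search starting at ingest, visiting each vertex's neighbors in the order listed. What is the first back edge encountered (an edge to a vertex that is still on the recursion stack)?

queue→ingest

DFS from ingest (visiting each vertex's neighbors in the order listed); mark gray on enter, black on exit:
ingest gray
  search gray
    api gray
    api black
    gateway gray
      web gray
        web→api: api black — skip
      web black
      gateway→api: api black — skip
    gateway black
    queue gray
      queue→gateway: gateway black — skip
      queue→api: api black — skip
      queue→ingest: ingest is gray → back edge
First back edge: queue → ingest.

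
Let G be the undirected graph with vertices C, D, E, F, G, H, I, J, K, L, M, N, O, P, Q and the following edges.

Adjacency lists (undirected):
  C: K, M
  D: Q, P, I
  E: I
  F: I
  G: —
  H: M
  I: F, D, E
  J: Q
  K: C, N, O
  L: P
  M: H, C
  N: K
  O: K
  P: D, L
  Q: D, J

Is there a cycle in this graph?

No

DFS, tracking each vertex's parent; an edge to a visited non-parent vertex closes a cycle.
Start from O:
visit O (parent –)
  visit K (parent O)
    visit C (parent K)
      C–K: parent, skip
      visit M (parent C)
        visit H (parent M)
          H–M: parent, skip
        M–C: parent, skip
    visit N (parent K)
      N–K: parent, skip
    K–O: parent, skip
visit D (parent –)
  visit Q (parent D)
    Q–D: parent, skip
    visit J (parent Q)
      J–Q: parent, skip
  visit P (parent D)
    P–D: parent, skip
    visit L (parent P)
      L–P: parent, skip
  visit I (parent D)
    visit F (parent I)
      F–I: parent, skip
    I–D: parent, skip
    visit E (parent I)
      E–I: parent, skip
visit G (parent –)
No non-parent visited neighbor found — the graph is a forest.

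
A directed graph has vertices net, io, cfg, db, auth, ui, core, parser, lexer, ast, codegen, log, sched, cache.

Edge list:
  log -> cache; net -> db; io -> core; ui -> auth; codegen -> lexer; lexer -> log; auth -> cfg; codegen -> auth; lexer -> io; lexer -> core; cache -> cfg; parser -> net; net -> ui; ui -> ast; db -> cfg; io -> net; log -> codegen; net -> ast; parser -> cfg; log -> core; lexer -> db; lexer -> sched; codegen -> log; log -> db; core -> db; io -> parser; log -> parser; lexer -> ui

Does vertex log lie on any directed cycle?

log is on a cycle iff log can reach itself via ≥1 edge.
log → codegen → log — yes.

Yes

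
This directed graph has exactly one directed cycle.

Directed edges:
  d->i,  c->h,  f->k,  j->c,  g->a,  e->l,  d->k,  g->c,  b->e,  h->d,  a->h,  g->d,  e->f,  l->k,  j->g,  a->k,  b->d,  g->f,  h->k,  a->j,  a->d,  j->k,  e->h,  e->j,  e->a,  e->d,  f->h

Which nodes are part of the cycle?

a, g, j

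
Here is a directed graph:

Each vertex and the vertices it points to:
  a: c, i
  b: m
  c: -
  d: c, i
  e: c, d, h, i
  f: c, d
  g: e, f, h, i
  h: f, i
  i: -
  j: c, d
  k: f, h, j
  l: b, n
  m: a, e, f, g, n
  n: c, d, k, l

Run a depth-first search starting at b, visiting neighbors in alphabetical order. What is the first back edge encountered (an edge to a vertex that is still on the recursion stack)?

DFS from b (visiting neighbors in alphabetical order); mark gray on enter, black on exit:
b gray
  m gray
    a gray
      c gray
      c black
      i gray
      i black
    a black
    e gray
      e→c: c black — skip
      d gray
        d→c: c black — skip
        d→i: i black — skip
      d black
      h gray
        f gray
          f→c: c black — skip
          f→d: d black — skip
        f black
        h→i: i black — skip
      h black
      e→i: i black — skip
    e black
    m→f: f black — skip
    g gray
      g→e: e black — skip
      g→f: f black — skip
      g→h: h black — skip
      g→i: i black — skip
    g black
    n gray
      n→c: c black — skip
      n→d: d black — skip
      k gray
        k→f: f black — skip
        k→h: h black — skip
        j gray
          j→c: c black — skip
          j→d: d black — skip
        j black
      k black
      l gray
        l→b: b is gray → back edge
First back edge: l → b.

l->b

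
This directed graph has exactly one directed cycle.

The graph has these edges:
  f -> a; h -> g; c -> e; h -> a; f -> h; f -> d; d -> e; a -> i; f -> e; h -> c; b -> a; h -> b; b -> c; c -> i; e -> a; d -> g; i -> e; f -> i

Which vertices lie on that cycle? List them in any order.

a, e, i

DFS with gray/black marking from a:
a gray
  i gray
    e gray
      e→a: a is gray → back edge
Back edge closes the cycle a → i → e → a; its vertices are {a, e, i}.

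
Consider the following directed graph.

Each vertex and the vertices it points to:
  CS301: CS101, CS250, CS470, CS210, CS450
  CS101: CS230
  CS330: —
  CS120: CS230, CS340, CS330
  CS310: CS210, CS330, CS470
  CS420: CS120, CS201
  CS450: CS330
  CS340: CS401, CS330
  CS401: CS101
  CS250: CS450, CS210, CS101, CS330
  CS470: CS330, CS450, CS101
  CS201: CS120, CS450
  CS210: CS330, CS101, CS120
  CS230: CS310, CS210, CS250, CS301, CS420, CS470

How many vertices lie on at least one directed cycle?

A vertex is on a directed cycle iff it belongs to a strongly connected component of size ≥ 2 (or has a self-loop).
The vertices on cycles are {CS101, CS120, CS201, CS210, CS230, CS250, CS301, CS310, CS340, CS401, CS420, CS470} — 12 in total.

12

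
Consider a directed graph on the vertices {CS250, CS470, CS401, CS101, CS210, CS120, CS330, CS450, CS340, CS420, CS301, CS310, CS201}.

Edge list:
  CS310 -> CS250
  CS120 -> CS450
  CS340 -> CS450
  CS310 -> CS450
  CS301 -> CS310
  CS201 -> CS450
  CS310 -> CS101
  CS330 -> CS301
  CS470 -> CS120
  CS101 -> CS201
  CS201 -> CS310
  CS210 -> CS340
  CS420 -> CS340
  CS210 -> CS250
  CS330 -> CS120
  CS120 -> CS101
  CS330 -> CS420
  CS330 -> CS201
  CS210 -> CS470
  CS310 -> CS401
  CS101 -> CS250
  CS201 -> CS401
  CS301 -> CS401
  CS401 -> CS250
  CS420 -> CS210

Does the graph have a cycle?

Yes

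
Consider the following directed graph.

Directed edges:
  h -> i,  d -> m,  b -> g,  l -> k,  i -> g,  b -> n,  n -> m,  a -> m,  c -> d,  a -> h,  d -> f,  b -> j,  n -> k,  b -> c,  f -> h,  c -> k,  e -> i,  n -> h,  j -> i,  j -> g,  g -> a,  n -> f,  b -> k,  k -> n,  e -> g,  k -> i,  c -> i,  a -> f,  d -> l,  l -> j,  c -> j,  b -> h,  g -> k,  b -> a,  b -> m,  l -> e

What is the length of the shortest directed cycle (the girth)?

For each vertex v, BFS finds the shortest path from v back to v.
The shortest such closed walk is n → k → n, length 2.

2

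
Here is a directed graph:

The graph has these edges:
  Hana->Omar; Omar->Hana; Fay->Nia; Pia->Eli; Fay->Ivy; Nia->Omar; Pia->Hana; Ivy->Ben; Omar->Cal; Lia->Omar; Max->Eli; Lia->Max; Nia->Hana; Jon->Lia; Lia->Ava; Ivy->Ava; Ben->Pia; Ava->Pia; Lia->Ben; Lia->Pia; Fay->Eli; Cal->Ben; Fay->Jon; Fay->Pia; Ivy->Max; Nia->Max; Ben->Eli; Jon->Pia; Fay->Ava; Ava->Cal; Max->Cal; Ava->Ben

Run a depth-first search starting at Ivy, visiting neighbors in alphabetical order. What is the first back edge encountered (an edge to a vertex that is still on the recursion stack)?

DFS from Ivy (visiting neighbors in alphabetical order); mark gray on enter, black on exit:
Ivy gray
  Ava gray
    Ben gray
      Eli gray
      Eli black
      Pia gray
        Pia→Eli: Eli black — skip
        Hana gray
          Omar gray
            Cal gray
              Cal→Ben: Ben is gray → back edge
First back edge: Cal → Ben.

Cal→Ben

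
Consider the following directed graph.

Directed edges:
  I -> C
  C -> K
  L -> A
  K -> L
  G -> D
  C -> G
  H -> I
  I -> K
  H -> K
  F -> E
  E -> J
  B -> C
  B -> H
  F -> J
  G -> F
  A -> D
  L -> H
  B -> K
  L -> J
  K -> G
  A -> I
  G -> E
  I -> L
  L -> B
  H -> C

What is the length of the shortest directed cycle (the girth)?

For each vertex v, BFS finds the shortest path from v back to v.
The shortest such closed walk is L → B → K → L, length 3.

3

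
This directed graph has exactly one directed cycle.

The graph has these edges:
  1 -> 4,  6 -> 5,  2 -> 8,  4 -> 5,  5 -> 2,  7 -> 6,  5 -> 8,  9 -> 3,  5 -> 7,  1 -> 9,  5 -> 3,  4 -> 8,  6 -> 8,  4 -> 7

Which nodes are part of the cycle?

DFS with gray/black marking from 5:
5 gray
  7 gray
    6 gray
      6→5: 5 is gray → back edge
Back edge closes the cycle 5 → 7 → 6 → 5; its vertices are {5, 6, 7}.

5, 6, 7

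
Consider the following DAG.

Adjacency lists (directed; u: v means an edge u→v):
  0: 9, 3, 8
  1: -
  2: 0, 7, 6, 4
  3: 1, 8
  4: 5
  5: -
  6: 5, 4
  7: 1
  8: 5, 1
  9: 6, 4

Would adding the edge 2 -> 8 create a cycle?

Adding 2→8 creates a cycle iff 8 can already reach 2.
Explore from 8: no path reaches 2. The graph stays acyclic.

No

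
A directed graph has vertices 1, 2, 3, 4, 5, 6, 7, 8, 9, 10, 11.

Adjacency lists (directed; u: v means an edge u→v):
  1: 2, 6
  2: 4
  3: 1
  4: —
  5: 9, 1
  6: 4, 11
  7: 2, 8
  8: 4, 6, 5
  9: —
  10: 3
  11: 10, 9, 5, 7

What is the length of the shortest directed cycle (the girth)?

4

For each vertex v, BFS finds the shortest path from v back to v.
The shortest such closed walk is 11 → 7 → 8 → 6 → 11, length 4.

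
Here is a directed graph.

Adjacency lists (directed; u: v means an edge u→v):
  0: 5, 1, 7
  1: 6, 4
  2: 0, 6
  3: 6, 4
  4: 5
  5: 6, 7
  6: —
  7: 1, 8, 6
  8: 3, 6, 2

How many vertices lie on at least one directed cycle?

A vertex is on a directed cycle iff it belongs to a strongly connected component of size ≥ 2 (or has a self-loop).
The vertices on cycles are {0, 1, 2, 3, 4, 5, 7, 8} — 8 in total.

8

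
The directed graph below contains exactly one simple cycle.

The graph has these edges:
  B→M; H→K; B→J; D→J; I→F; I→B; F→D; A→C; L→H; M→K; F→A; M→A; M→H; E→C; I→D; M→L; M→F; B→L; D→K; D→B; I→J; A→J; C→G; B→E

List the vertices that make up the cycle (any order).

B, D, F, M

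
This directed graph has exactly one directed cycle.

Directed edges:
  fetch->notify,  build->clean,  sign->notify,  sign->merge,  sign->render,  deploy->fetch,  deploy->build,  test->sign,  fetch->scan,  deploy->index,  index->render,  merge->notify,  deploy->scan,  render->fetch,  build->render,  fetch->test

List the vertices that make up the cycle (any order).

sign, test, fetch, render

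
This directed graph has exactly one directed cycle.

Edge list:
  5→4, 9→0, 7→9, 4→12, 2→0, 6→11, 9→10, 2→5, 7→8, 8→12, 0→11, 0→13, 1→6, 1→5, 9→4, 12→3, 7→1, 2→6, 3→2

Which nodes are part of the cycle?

2, 3, 4, 5, 12

DFS with gray/black marking from 12:
12 gray
  3 gray
    2 gray
      6 gray
        11 gray
        11 black
      6 black
      5 gray
        4 gray
          4→12: 12 is gray → back edge
Back edge closes the cycle 12 → 3 → 2 → 5 → 4 → 12; its vertices are {2, 3, 4, 5, 12}.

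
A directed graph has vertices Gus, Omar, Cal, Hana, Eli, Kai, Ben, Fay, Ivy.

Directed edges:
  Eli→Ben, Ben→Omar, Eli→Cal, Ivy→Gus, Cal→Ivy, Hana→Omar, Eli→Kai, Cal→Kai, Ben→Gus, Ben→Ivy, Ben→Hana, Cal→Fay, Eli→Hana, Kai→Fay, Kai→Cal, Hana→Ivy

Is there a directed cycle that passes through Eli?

Eli lies on a cycle iff there is a path from Eli back to itself.
Exploring from Eli, it never reaches itself; equivalently, its strongly connected component is a singleton.

No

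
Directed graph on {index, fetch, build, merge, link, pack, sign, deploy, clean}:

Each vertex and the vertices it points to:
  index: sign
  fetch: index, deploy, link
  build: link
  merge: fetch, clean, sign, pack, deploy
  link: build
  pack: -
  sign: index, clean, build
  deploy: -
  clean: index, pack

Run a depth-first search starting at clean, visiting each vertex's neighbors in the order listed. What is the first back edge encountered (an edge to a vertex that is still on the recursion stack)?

sign→index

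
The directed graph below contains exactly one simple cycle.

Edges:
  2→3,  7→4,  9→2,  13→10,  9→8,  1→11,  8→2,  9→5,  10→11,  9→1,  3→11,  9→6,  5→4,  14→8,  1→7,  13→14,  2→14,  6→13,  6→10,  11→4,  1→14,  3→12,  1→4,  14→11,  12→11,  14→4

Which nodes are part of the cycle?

2, 8, 14

DFS with gray/black marking from 2:
2 gray
  3 gray
    11 gray
      4 gray
      4 black
    11 black
    12 gray
      12→11: 11 black — skip
    12 black
  3 black
  14 gray
    14→11: 11 black — skip
    14→4: 4 black — skip
    8 gray
      8→2: 2 is gray → back edge
Back edge closes the cycle 2 → 14 → 8 → 2; its vertices are {2, 8, 14}.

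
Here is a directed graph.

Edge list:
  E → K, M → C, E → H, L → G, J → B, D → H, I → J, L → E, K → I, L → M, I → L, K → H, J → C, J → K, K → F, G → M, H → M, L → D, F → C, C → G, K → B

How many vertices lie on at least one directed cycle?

8

A vertex is on a directed cycle iff it belongs to a strongly connected component of size ≥ 2 (or has a self-loop).
The vertices on cycles are {C, E, G, I, J, K, L, M} — 8 in total.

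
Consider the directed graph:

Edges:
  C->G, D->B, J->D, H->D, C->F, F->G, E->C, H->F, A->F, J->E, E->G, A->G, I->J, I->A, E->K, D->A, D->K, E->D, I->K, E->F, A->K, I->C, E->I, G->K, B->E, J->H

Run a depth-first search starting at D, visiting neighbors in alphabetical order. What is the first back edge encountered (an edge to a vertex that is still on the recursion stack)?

E->D

DFS from D (visiting neighbors in alphabetical order); mark gray on enter, black on exit:
D gray
  A gray
    F gray
      G gray
        K gray
        K black
      G black
    F black
    A→G: G black — skip
    A→K: K black — skip
  A black
  B gray
    E gray
      C gray
        C→F: F black — skip
        C→G: G black — skip
      C black
      E→D: D is gray → back edge
First back edge: E → D.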